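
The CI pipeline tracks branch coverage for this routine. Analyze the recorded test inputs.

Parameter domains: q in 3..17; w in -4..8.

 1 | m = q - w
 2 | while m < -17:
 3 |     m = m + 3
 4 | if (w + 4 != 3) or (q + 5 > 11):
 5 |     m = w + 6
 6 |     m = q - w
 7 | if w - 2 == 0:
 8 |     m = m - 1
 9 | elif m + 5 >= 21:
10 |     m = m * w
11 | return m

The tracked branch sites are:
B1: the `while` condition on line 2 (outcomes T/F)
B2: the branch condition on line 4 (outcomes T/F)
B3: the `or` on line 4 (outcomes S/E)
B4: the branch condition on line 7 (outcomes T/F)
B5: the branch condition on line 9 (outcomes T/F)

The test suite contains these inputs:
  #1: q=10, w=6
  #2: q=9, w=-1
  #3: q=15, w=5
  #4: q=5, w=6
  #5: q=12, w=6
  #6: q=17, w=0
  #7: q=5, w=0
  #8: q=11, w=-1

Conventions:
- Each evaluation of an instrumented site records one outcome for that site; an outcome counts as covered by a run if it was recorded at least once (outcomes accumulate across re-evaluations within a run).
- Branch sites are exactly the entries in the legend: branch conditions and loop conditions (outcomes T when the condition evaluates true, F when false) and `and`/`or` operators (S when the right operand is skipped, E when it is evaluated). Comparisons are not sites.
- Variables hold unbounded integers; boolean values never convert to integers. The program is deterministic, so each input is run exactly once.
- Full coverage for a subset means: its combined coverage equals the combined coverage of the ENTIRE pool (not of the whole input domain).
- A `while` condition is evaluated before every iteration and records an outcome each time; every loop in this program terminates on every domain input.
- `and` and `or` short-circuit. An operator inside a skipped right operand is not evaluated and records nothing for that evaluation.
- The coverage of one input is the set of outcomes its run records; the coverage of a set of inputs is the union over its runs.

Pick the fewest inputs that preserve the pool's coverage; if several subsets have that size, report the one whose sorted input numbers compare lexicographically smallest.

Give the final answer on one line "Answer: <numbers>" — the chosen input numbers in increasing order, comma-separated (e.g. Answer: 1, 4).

#1 (q=10, w=6) -> covered: B1=F, B2=T, B3=S, B4=F, B5=F
#2 (q=9, w=-1) -> covered: B1=F, B2=T, B3=E, B4=F, B5=F
#3 (q=15, w=5) -> covered: B1=F, B2=T, B3=S, B4=F, B5=F
#4 (q=5, w=6) -> covered: B1=F, B2=T, B3=S, B4=F, B5=F
#5 (q=12, w=6) -> covered: B1=F, B2=T, B3=S, B4=F, B5=F
#6 (q=17, w=0) -> covered: B1=F, B2=T, B3=S, B4=F, B5=T
#7 (q=5, w=0) -> covered: B1=F, B2=T, B3=S, B4=F, B5=F
#8 (q=11, w=-1) -> covered: B1=F, B2=T, B3=E, B4=F, B5=F
pool-wide coverage (7 outcomes): B1=F, B2=T, B3=S, B3=E, B4=F, B5=T, B5=F
size 1 is not enough: best union over all size-1 subsets is 5/7
at size 2, {2, 6} reaches all 7 outcomes; every lexicographically earlier size-2 subset fails

Answer: 2, 6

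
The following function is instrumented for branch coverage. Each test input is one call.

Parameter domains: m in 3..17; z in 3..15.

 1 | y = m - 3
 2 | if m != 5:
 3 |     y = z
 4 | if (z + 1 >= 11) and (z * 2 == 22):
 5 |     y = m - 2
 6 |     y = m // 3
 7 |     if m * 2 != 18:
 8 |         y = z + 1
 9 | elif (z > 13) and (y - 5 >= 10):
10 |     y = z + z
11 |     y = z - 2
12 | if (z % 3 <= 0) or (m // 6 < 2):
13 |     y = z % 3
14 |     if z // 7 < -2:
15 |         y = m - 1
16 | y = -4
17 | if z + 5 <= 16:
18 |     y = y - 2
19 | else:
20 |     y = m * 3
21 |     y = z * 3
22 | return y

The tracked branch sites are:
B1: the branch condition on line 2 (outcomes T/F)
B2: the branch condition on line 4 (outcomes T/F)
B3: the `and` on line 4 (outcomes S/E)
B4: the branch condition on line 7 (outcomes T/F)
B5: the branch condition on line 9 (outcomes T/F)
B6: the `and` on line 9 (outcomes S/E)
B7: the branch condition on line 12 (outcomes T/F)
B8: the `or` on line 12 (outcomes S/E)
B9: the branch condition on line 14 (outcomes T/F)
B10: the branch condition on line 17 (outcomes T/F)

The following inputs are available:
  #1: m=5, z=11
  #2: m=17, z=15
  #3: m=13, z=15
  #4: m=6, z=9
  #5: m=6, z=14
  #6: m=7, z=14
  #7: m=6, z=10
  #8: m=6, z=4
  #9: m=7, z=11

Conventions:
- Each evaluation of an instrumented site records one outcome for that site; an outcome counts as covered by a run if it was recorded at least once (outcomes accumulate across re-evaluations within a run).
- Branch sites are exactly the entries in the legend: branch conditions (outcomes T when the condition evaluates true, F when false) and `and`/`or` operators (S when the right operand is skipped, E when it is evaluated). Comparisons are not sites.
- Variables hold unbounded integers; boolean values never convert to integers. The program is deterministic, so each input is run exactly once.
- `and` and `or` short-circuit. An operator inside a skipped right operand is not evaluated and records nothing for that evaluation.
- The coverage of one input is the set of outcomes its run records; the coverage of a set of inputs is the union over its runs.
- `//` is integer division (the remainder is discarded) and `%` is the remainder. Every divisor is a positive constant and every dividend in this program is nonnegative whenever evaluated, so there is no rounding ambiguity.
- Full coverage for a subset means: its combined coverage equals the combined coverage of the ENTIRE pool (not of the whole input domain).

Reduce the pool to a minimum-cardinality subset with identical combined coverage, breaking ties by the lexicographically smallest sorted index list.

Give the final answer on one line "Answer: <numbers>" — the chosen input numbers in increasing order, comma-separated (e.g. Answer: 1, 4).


test 1 (m=5, z=11) fires B1->F, B3->E, B2->T, B4->T, B8->E, B7->T, B9->F, B10->T; hits B1=F, B2=T, B3=E, B4=T, B7=T, B8=E, B9=F, B10=T
test 2 (m=17, z=15) fires B1->T, B3->E, B2->F, B6->E, B5->T, B8->S, B7->T, B9->F, B10->F; hits B1=T, B2=F, B3=E, B5=T, B6=E, B7=T, B8=S, B9=F, B10=F
test 3 (m=13, z=15) fires B1->T, B3->E, B2->F, B6->E, B5->T, B8->S, B7->T, B9->F, B10->F; hits B1=T, B2=F, B3=E, B5=T, B6=E, B7=T, B8=S, B9=F, B10=F
test 4 (m=6, z=9) fires B1->T, B3->S, B2->F, B6->S, B5->F, B8->S, B7->T, B9->F, B10->T; hits B1=T, B2=F, B3=S, B5=F, B6=S, B7=T, B8=S, B9=F, B10=T
test 5 (m=6, z=14) fires B1->T, B3->E, B2->F, B6->E, B5->F, B8->E, B7->T, B9->F, B10->F; hits B1=T, B2=F, B3=E, B5=F, B6=E, B7=T, B8=E, B9=F, B10=F
test 6 (m=7, z=14) fires B1->T, B3->E, B2->F, B6->E, B5->F, B8->E, B7->T, B9->F, B10->F; hits B1=T, B2=F, B3=E, B5=F, B6=E, B7=T, B8=E, B9=F, B10=F
test 7 (m=6, z=10) fires B1->T, B3->E, B2->F, B6->S, B5->F, B8->E, B7->T, B9->F, B10->T; hits B1=T, B2=F, B3=E, B5=F, B6=S, B7=T, B8=E, B9=F, B10=T
test 8 (m=6, z=4) fires B1->T, B3->S, B2->F, B6->S, B5->F, B8->E, B7->T, B9->F, B10->T; hits B1=T, B2=F, B3=S, B5=F, B6=S, B7=T, B8=E, B9=F, B10=T
test 9 (m=7, z=11) fires B1->T, B3->E, B2->T, B4->T, B8->E, B7->T, B9->F, B10->T; hits B1=T, B2=T, B3=E, B4=T, B7=T, B8=E, B9=F, B10=T
union over all inputs: B1=T, B1=F, B2=T, B2=F, B3=S, B3=E, B4=T, B5=T, B5=F, B6=S, B6=E, B7=T, B8=S, B8=E, B9=F, B10=T, B10=F (17 outcomes)
every size-1 subset falls short of the 17 outcomes (best: 9/17)
every size-2 subset falls short of the 17 outcomes (best: 14/17)
the canonical winner is {1, 2, 4}: size 3, full 17-outcome coverage, earliest index list among size-3 covers
Answer: 1, 2, 4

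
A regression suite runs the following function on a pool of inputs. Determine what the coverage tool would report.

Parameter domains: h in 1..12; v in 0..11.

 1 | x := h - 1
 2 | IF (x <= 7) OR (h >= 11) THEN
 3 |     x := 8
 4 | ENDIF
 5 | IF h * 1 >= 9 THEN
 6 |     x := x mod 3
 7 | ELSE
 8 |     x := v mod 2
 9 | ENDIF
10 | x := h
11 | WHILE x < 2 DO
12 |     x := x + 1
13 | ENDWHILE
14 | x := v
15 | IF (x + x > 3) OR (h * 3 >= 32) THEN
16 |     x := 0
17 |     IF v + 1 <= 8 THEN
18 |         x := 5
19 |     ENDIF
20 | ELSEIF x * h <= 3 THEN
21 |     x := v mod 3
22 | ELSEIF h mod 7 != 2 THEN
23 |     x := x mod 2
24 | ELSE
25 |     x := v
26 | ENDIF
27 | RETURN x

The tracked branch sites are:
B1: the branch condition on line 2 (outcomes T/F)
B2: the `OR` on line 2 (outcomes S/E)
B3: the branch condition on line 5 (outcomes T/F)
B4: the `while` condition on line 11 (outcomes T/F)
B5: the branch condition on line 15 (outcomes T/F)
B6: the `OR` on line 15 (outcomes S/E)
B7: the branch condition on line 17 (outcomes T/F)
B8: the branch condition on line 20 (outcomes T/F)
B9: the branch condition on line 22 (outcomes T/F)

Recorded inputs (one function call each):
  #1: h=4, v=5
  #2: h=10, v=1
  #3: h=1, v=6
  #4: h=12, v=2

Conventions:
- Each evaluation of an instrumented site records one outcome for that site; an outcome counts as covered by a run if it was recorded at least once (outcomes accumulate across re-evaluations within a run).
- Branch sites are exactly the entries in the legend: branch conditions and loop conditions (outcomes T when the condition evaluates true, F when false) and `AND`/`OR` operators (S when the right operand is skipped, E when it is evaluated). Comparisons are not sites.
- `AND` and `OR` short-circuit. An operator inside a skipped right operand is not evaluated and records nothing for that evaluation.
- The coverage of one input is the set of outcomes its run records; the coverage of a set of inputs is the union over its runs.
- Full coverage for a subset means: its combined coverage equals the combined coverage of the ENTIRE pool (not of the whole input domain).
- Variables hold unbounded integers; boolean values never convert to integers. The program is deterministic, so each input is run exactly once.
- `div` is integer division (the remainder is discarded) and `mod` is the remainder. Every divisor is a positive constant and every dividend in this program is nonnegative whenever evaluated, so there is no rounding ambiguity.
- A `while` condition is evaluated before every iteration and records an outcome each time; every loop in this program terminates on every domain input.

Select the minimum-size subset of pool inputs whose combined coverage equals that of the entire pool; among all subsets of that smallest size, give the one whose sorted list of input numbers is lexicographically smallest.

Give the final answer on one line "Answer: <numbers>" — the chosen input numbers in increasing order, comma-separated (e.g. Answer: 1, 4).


input #1 (h=4, v=5): covers B1=T, B2=S, B3=F, B4=F, B5=T, B6=S, B7=T
input #2 (h=10, v=1): covers B1=F, B2=E, B3=T, B4=F, B5=F, B6=E, B8=F, B9=T
input #3 (h=1, v=6): covers B1=T, B2=S, B3=F, B4=T, B4=F, B5=T, B6=S, B7=T
input #4 (h=12, v=2): covers B1=T, B2=E, B3=T, B4=F, B5=T, B6=S, B7=T
union over all inputs: B1=T, B1=F, B2=S, B2=E, B3=T, B3=F, B4=T, B4=F, B5=T, B5=F, B6=S, B6=E, B7=T, B8=F, B9=T (15 outcomes)
no size-1 subset reaches all 15 outcomes (best union: 8/15)
size 2: inputs {2, 3} cover all 15 outcomes, and no lexicographically smaller subset of this size does
Answer: 2, 3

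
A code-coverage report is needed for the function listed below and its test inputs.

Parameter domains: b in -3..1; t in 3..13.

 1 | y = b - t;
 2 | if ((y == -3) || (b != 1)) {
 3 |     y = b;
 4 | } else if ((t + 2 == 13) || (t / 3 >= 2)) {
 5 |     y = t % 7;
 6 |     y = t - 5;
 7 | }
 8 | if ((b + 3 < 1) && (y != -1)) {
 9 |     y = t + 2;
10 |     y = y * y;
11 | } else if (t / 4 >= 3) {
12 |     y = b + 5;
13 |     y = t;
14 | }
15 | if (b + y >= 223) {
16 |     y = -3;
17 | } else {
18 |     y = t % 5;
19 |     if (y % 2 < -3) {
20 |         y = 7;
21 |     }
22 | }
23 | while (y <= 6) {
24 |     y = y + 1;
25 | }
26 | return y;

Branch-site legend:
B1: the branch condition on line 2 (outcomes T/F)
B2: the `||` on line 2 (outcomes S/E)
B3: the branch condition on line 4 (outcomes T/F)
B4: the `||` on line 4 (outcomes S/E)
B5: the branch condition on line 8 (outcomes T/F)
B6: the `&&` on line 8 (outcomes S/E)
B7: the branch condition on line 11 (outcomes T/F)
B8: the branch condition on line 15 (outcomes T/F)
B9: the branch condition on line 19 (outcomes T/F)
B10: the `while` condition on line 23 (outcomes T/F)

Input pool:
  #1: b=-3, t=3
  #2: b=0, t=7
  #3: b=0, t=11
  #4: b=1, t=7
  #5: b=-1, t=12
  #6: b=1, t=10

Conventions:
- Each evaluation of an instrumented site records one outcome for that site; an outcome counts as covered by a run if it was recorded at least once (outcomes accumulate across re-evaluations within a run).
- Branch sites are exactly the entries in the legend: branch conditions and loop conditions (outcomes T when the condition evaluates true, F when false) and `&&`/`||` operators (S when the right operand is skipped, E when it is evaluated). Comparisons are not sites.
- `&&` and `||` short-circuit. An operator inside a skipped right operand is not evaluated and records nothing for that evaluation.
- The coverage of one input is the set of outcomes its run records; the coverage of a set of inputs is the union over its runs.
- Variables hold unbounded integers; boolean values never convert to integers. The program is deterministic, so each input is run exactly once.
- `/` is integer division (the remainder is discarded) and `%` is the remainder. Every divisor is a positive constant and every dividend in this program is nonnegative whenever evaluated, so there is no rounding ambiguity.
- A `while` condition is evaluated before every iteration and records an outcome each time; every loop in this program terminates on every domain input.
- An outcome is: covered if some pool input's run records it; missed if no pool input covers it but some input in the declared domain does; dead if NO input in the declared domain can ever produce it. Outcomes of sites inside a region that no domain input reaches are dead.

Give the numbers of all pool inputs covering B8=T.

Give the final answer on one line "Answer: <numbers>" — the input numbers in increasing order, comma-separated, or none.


input #1 (b=-3, t=3): does not record B8=T
input #2 (b=0, t=7): does not record B8=T
input #3 (b=0, t=11): does not record B8=T
input #4 (b=1, t=7): does not record B8=T
input #5 (b=-1, t=12): does not record B8=T
input #6 (b=1, t=10): does not record B8=T
Answer: none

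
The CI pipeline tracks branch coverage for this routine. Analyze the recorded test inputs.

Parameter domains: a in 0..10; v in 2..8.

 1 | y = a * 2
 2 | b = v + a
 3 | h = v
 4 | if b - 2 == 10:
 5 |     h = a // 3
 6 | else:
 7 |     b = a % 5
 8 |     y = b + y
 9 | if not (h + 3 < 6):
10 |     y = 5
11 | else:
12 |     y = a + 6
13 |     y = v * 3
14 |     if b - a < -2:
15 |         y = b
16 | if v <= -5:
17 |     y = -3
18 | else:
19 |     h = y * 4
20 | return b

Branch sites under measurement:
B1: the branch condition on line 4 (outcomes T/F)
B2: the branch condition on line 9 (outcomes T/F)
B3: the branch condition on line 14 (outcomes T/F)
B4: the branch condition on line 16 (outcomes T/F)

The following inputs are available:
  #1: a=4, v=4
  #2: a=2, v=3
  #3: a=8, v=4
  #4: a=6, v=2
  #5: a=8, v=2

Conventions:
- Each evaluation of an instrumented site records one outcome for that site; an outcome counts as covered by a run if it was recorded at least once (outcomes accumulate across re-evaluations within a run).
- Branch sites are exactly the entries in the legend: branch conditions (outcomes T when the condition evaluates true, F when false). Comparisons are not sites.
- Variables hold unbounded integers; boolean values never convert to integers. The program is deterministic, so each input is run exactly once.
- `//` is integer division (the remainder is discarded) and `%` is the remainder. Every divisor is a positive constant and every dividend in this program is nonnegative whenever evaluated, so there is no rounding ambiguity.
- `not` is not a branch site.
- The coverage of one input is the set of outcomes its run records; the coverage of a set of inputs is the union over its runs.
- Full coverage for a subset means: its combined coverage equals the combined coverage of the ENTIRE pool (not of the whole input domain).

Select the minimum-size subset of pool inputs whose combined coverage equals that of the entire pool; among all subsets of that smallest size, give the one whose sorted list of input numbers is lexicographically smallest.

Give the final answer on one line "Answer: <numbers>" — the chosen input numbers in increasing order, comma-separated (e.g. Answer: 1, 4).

test 1 (a=4, v=4) fires B1->F, B2->T, B4->F; hits B1=F, B2=T, B4=F
test 2 (a=2, v=3) fires B1->F, B2->T, B4->F; hits B1=F, B2=T, B4=F
test 3 (a=8, v=4) fires B1->T, B2->F, B3->F, B4->F; hits B1=T, B2=F, B3=F, B4=F
test 4 (a=6, v=2) fires B1->F, B2->F, B3->T, B4->F; hits B1=F, B2=F, B3=T, B4=F
test 5 (a=8, v=2) fires B1->F, B2->F, B3->T, B4->F; hits B1=F, B2=F, B3=T, B4=F
union over all inputs: B1=T, B1=F, B2=T, B2=F, B3=T, B3=F, B4=F (7 outcomes)
no size-1 subset reaches all 7 outcomes (best union: 4/7)
no size-2 subset reaches all 7 outcomes (best union: 6/7)
at size 3, {1, 3, 4} reaches all 7 outcomes; every lexicographically earlier size-3 subset fails

Answer: 1, 3, 4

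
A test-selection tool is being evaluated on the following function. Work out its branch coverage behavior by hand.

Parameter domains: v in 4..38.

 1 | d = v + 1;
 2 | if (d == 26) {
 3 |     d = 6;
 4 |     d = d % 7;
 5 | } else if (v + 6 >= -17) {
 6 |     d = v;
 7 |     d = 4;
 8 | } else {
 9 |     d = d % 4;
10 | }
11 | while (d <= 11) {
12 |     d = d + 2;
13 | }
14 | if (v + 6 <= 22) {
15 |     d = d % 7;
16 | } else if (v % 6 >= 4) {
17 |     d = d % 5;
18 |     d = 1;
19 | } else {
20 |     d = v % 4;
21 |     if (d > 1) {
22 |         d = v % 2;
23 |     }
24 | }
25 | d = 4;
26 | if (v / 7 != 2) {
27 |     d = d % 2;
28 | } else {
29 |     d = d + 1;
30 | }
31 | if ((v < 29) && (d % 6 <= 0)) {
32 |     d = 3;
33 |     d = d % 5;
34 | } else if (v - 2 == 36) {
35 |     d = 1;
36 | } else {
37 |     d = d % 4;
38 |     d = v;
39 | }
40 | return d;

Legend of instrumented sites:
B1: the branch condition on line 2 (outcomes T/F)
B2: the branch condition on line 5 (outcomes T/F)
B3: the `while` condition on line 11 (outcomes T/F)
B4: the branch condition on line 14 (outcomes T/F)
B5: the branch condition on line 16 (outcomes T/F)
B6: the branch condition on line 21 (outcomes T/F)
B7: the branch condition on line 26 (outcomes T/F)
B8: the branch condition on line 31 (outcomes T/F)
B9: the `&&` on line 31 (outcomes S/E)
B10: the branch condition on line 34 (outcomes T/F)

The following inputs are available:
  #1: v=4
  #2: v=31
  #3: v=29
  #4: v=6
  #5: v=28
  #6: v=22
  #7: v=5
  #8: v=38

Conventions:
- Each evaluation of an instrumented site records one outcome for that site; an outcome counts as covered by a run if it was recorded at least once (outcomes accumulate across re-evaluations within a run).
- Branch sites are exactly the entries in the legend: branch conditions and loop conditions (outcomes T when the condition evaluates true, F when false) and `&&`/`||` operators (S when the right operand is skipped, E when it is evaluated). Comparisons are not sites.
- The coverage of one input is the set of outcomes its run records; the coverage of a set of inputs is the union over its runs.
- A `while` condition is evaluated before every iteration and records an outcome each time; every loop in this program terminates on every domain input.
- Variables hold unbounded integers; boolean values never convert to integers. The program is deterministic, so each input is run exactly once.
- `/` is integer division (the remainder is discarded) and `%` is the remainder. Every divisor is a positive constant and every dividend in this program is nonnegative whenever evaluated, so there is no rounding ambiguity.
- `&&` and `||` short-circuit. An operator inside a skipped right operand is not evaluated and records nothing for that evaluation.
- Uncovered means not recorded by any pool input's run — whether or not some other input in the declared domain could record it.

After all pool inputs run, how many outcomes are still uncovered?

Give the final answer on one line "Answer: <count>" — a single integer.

input #1 (v=4): events B1->F, B2->T, B3->T, B3->T, B3->T, B3->T, B3->F, B4->T, B7->T, B9->E, B8->T; covers B1=F, B2=T, B3=T, B3=F, B4=T, B7=T, B8=T, B9=E
input #2 (v=31): events B1->F, B2->T, B3->T, B3->T, B3->T, B3->T, B3->F, B4->F, B5->F, B6->T, B7->T, B9->S, B8->F, B10->F; covers B1=F, B2=T, B3=T, B3=F, B4=F, B5=F, B6=T, B7=T, B8=F, B9=S, B10=F
input #3 (v=29): events B1->F, B2->T, B3->T, B3->T, B3->T, B3->T, B3->F, B4->F, B5->T, B7->T, B9->S, B8->F, B10->F; covers B1=F, B2=T, B3=T, B3=F, B4=F, B5=T, B7=T, B8=F, B9=S, B10=F
input #4 (v=6): events B1->F, B2->T, B3->T, B3->T, B3->T, B3->T, B3->F, B4->T, B7->T, B9->E, B8->T; covers B1=F, B2=T, B3=T, B3=F, B4=T, B7=T, B8=T, B9=E
input #5 (v=28): events B1->F, B2->T, B3->T, B3->T, B3->T, B3->T, B3->F, B4->F, B5->T, B7->T, B9->E, B8->T; covers B1=F, B2=T, B3=T, B3=F, B4=F, B5=T, B7=T, B8=T, B9=E
input #6 (v=22): events B1->F, B2->T, B3->T, B3->T, B3->T, B3->T, B3->F, B4->F, B5->T, B7->T, B9->E, B8->T; covers B1=F, B2=T, B3=T, B3=F, B4=F, B5=T, B7=T, B8=T, B9=E
input #7 (v=5): events B1->F, B2->T, B3->T, B3->T, B3->T, B3->T, B3->F, B4->T, B7->T, B9->E, B8->T; covers B1=F, B2=T, B3=T, B3=F, B4=T, B7=T, B8=T, B9=E
input #8 (v=38): events B1->F, B2->T, B3->T, B3->T, B3->T, B3->T, B3->F, B4->F, B5->F, B6->T, B7->T, B9->S, B8->F, B10->T; covers B1=F, B2=T, B3=T, B3=F, B4=F, B5=F, B6=T, B7=T, B8=F, B9=S, B10=T
union over the pool: B1=F, B2=T, B3=T, B3=F, B4=T, B4=F, B5=T, B5=F, B6=T, B7=T, B8=T, B8=F, B9=S, B9=E, B10=T, B10=F
uncovered (4 of 20): B1=T, B2=F, B6=F, B7=F

Answer: 4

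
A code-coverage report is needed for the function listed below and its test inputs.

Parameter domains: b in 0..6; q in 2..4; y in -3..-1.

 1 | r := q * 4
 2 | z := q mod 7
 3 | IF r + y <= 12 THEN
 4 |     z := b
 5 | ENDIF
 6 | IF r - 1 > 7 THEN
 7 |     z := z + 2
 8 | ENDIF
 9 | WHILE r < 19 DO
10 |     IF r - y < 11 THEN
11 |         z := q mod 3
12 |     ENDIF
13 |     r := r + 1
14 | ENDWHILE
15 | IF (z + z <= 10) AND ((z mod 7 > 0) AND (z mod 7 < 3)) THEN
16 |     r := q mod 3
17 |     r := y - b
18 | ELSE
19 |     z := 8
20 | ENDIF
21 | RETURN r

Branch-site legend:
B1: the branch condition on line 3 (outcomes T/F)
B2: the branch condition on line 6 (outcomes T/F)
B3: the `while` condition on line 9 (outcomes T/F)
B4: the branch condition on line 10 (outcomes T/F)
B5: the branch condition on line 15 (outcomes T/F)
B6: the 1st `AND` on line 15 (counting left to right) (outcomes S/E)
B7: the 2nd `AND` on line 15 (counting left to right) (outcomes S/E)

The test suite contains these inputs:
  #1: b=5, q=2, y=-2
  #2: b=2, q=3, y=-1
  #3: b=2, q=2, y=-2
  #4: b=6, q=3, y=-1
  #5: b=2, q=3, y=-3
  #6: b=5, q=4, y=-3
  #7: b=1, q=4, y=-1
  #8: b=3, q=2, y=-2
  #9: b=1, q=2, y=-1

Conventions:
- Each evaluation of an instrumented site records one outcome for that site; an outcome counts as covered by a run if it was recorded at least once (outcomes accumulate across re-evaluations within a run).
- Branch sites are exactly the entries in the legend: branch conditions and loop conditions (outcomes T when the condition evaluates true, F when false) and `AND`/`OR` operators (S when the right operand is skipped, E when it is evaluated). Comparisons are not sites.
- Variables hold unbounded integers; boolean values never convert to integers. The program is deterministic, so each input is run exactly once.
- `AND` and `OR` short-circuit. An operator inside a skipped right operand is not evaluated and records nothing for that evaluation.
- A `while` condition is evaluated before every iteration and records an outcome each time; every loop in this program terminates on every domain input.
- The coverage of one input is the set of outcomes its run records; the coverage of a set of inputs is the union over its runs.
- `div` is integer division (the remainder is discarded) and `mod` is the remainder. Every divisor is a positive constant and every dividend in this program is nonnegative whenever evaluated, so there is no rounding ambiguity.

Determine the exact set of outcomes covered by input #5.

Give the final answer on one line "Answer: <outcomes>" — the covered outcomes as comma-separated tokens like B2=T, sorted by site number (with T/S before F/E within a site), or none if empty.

Running input #5 (b=2, q=3, y=-3), event by event:
  B1->T, B2->T, B3->T, B4->F, B3->T, B4->F, B3->T, B4->F, B3->T, B4->F
  B3->T, B4->F, B3->T, B4->F, B3->T, B4->F, B3->F, B6->E, B7->E, B5->F
distinct outcomes covered: B1=T, B2=T, B3=T, B3=F, B4=F, B5=F, B6=E, B7=E

Answer: B1=T, B2=T, B3=T, B3=F, B4=F, B5=F, B6=E, B7=E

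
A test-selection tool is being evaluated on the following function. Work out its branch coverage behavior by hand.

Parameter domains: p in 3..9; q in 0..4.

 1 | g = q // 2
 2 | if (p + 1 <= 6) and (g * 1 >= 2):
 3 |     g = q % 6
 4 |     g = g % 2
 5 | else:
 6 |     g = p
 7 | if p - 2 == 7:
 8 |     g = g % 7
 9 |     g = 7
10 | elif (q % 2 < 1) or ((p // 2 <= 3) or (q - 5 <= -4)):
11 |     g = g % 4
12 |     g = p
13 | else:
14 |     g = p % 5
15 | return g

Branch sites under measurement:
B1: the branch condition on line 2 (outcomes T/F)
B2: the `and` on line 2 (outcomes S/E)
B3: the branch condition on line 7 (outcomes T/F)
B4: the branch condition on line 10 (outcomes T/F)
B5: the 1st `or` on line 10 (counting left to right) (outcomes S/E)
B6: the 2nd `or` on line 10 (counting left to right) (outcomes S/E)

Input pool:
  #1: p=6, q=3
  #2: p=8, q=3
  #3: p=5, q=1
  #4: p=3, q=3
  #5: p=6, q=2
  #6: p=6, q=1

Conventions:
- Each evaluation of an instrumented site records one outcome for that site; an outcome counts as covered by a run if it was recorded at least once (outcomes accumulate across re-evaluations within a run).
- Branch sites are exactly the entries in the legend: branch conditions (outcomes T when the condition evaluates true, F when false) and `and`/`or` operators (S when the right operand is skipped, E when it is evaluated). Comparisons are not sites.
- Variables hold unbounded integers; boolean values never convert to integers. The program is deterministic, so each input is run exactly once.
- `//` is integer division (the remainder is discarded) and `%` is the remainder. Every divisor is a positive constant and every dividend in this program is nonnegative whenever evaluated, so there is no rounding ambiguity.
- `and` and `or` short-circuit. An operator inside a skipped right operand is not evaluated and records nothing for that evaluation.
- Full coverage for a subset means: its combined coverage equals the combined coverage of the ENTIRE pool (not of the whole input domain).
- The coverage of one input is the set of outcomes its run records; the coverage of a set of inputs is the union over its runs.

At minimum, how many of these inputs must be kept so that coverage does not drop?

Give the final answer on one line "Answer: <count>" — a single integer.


input #1 (p=6, q=3): events B2->S, B1->F, B3->F, B5->E, B6->S, B4->T; covers B1=F, B2=S, B3=F, B4=T, B5=E, B6=S
input #2 (p=8, q=3): events B2->S, B1->F, B3->F, B5->E, B6->E, B4->F; covers B1=F, B2=S, B3=F, B4=F, B5=E, B6=E
input #3 (p=5, q=1): events B2->E, B1->F, B3->F, B5->E, B6->S, B4->T; covers B1=F, B2=E, B3=F, B4=T, B5=E, B6=S
input #4 (p=3, q=3): events B2->E, B1->F, B3->F, B5->E, B6->S, B4->T; covers B1=F, B2=E, B3=F, B4=T, B5=E, B6=S
input #5 (p=6, q=2): events B2->S, B1->F, B3->F, B5->S, B4->T; covers B1=F, B2=S, B3=F, B4=T, B5=S
input #6 (p=6, q=1): events B2->S, B1->F, B3->F, B5->E, B6->S, B4->T; covers B1=F, B2=S, B3=F, B4=T, B5=E, B6=S
union over all inputs: B1=F, B2=S, B2=E, B3=F, B4=T, B4=F, B5=S, B5=E, B6=S, B6=E (10 outcomes)
size 1 is not enough: best union over all size-1 subsets is 6/10
size 2 is not enough: best union over all size-2 subsets is 9/10
inputs {2, 3, 5} (size 3) cover everything; no size-3 subset with a lexicographically smaller index list covers all 10
Answer: 3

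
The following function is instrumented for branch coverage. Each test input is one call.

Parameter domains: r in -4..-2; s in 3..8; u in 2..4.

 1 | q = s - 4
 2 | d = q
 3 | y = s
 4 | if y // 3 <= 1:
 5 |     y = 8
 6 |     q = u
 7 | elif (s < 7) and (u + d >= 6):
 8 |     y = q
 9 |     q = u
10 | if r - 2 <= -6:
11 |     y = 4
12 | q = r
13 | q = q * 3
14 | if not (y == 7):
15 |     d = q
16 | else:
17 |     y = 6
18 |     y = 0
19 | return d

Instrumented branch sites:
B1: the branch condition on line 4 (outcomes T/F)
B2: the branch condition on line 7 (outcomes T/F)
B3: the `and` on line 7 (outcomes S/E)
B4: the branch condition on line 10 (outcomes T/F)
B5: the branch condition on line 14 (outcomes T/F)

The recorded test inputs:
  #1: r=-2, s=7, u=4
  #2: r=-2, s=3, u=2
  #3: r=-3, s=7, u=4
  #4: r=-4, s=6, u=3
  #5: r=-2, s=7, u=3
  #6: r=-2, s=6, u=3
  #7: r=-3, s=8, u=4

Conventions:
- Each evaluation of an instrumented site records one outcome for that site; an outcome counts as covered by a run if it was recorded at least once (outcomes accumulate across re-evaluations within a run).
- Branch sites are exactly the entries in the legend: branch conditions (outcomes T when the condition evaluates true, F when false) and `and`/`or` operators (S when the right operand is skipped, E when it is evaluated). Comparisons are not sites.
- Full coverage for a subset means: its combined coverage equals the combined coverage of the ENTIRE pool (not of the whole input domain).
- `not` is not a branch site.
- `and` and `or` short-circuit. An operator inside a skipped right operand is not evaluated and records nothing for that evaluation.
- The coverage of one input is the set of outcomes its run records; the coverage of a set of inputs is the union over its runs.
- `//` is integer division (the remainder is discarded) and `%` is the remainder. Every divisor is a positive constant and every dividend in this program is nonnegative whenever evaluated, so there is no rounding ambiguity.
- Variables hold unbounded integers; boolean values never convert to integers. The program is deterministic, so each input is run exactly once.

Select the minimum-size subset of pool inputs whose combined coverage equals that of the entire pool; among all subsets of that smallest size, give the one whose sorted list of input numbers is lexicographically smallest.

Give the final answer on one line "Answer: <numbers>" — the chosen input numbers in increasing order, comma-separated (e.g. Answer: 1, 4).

test 1 (r=-2, s=7, u=4) fires B1->F, B3->S, B2->F, B4->F, B5->F; hits B1=F, B2=F, B3=S, B4=F, B5=F
test 2 (r=-2, s=3, u=2) fires B1->T, B4->F, B5->T; hits B1=T, B4=F, B5=T
test 3 (r=-3, s=7, u=4) fires B1->F, B3->S, B2->F, B4->F, B5->F; hits B1=F, B2=F, B3=S, B4=F, B5=F
test 4 (r=-4, s=6, u=3) fires B1->F, B3->E, B2->F, B4->T, B5->T; hits B1=F, B2=F, B3=E, B4=T, B5=T
test 5 (r=-2, s=7, u=3) fires B1->F, B3->S, B2->F, B4->F, B5->F; hits B1=F, B2=F, B3=S, B4=F, B5=F
test 6 (r=-2, s=6, u=3) fires B1->F, B3->E, B2->F, B4->F, B5->T; hits B1=F, B2=F, B3=E, B4=F, B5=T
test 7 (r=-3, s=8, u=4) fires B1->F, B3->S, B2->F, B4->F, B5->T; hits B1=F, B2=F, B3=S, B4=F, B5=T
pool-wide coverage (9 outcomes): B1=T, B1=F, B2=F, B3=S, B3=E, B4=T, B4=F, B5=T, B5=F
every size-1 subset falls short of the 9 outcomes (best: 5/9)
every size-2 subset falls short of the 9 outcomes (best: 8/9)
at size 3, {1, 2, 4} reaches all 9 outcomes; every lexicographically earlier size-3 subset fails

Answer: 1, 2, 4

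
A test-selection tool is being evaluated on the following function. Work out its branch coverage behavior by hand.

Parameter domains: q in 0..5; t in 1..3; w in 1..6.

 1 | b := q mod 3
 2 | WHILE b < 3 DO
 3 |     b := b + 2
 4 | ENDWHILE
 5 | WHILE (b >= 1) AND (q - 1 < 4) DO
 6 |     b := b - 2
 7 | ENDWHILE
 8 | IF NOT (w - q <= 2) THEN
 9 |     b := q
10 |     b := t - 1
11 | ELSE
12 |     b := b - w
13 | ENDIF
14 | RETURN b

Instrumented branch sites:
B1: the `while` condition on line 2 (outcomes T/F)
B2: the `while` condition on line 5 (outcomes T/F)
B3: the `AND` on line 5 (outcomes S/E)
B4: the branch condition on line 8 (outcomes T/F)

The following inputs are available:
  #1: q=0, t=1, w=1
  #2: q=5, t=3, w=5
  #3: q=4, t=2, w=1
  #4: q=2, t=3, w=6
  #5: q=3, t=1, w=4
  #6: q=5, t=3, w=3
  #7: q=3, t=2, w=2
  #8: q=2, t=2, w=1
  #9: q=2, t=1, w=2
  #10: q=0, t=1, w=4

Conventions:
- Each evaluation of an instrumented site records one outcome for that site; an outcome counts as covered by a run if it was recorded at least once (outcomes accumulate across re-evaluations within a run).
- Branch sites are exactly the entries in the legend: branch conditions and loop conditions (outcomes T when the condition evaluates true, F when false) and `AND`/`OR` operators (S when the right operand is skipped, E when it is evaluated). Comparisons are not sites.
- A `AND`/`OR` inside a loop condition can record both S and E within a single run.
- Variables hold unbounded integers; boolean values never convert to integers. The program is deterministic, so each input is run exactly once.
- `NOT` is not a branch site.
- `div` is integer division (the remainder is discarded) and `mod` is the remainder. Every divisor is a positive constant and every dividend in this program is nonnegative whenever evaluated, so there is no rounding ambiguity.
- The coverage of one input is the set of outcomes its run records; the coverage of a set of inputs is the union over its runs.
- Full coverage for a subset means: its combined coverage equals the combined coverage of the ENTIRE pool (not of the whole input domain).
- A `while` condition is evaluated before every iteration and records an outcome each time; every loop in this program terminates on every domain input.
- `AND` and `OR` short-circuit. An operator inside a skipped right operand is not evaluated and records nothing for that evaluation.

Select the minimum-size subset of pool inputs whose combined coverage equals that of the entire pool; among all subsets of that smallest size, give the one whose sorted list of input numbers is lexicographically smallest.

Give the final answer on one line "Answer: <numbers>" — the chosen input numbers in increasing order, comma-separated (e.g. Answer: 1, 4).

test 1 (q=0, t=1, w=1) fires B1->T, B1->T, B1->F, B3->E, B2->T, B3->E, B2->T, B3->S, B2->F, B4->F; hits B1=T, B1=F, B2=T, B2=F, B3=S, B3=E, B4=F
test 2 (q=5, t=3, w=5) fires B1->T, B1->F, B3->E, B2->F, B4->F; hits B1=T, B1=F, B2=F, B3=E, B4=F
test 3 (q=4, t=2, w=1) fires B1->T, B1->F, B3->E, B2->T, B3->E, B2->T, B3->S, B2->F, B4->F; hits B1=T, B1=F, B2=T, B2=F, B3=S, B3=E, B4=F
test 4 (q=2, t=3, w=6) fires B1->T, B1->F, B3->E, B2->T, B3->E, B2->T, B3->S, B2->F, B4->T; hits B1=T, B1=F, B2=T, B2=F, B3=S, B3=E, B4=T
test 5 (q=3, t=1, w=4) fires B1->T, B1->T, B1->F, B3->E, B2->T, B3->E, B2->T, B3->S, B2->F, B4->F; hits B1=T, B1=F, B2=T, B2=F, B3=S, B3=E, B4=F
test 6 (q=5, t=3, w=3) fires B1->T, B1->F, B3->E, B2->F, B4->F; hits B1=T, B1=F, B2=F, B3=E, B4=F
test 7 (q=3, t=2, w=2) fires B1->T, B1->T, B1->F, B3->E, B2->T, B3->E, B2->T, B3->S, B2->F, B4->F; hits B1=T, B1=F, B2=T, B2=F, B3=S, B3=E, B4=F
test 8 (q=2, t=2, w=1) fires B1->T, B1->F, B3->E, B2->T, B3->E, B2->T, B3->S, B2->F, B4->F; hits B1=T, B1=F, B2=T, B2=F, B3=S, B3=E, B4=F
test 9 (q=2, t=1, w=2) fires B1->T, B1->F, B3->E, B2->T, B3->E, B2->T, B3->S, B2->F, B4->F; hits B1=T, B1=F, B2=T, B2=F, B3=S, B3=E, B4=F
test 10 (q=0, t=1, w=4) fires B1->T, B1->T, B1->F, B3->E, B2->T, B3->E, B2->T, B3->S, B2->F, B4->T; hits B1=T, B1=F, B2=T, B2=F, B3=S, B3=E, B4=T
pool-wide coverage (8 outcomes): B1=T, B1=F, B2=T, B2=F, B3=S, B3=E, B4=T, B4=F
size 1 is not enough: best union over all size-1 subsets is 7/8
inputs {1, 4} (size 2) cover everything; no size-2 subset with a lexicographically smaller index list covers all 8

Answer: 1, 4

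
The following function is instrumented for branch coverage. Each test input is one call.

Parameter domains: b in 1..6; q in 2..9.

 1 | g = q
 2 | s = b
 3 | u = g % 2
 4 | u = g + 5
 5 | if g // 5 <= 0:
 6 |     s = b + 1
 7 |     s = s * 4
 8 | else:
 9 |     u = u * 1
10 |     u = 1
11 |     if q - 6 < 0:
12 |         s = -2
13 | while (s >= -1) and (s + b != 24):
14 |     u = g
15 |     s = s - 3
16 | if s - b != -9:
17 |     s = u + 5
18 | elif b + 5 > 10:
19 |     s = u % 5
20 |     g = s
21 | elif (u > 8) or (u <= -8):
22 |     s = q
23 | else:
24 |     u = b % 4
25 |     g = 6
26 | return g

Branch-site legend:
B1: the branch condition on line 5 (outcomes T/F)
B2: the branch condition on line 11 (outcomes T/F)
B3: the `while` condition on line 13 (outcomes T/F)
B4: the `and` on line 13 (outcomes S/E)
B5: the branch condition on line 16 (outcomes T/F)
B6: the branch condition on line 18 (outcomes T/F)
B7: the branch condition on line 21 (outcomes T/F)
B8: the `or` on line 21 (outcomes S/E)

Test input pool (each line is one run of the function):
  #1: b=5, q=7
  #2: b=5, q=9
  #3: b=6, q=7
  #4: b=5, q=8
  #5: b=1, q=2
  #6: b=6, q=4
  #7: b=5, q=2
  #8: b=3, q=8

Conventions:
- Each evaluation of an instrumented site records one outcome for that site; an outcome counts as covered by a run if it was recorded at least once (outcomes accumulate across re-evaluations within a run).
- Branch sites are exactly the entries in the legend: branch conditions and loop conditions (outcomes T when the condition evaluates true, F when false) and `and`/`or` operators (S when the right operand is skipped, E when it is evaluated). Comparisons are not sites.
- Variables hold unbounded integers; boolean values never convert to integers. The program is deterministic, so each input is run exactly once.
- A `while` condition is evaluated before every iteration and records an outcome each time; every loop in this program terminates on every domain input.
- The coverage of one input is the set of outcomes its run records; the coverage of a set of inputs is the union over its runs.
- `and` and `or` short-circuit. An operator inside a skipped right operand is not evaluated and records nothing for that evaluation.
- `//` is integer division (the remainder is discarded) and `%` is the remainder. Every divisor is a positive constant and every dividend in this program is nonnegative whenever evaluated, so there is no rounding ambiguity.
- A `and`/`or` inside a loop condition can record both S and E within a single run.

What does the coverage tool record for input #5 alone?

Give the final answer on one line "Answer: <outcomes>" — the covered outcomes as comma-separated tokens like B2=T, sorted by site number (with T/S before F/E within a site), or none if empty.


Running input #5 (b=1, q=2), event by event:
  B1->T, B4->E, B3->T, B4->E, B3->T, B4->E, B3->T, B4->E, B3->T, B4->S
  B3->F, B5->T
as a set, this run covers: B1=T, B3=T, B3=F, B4=S, B4=E, B5=T
Answer: B1=T, B3=T, B3=F, B4=S, B4=E, B5=T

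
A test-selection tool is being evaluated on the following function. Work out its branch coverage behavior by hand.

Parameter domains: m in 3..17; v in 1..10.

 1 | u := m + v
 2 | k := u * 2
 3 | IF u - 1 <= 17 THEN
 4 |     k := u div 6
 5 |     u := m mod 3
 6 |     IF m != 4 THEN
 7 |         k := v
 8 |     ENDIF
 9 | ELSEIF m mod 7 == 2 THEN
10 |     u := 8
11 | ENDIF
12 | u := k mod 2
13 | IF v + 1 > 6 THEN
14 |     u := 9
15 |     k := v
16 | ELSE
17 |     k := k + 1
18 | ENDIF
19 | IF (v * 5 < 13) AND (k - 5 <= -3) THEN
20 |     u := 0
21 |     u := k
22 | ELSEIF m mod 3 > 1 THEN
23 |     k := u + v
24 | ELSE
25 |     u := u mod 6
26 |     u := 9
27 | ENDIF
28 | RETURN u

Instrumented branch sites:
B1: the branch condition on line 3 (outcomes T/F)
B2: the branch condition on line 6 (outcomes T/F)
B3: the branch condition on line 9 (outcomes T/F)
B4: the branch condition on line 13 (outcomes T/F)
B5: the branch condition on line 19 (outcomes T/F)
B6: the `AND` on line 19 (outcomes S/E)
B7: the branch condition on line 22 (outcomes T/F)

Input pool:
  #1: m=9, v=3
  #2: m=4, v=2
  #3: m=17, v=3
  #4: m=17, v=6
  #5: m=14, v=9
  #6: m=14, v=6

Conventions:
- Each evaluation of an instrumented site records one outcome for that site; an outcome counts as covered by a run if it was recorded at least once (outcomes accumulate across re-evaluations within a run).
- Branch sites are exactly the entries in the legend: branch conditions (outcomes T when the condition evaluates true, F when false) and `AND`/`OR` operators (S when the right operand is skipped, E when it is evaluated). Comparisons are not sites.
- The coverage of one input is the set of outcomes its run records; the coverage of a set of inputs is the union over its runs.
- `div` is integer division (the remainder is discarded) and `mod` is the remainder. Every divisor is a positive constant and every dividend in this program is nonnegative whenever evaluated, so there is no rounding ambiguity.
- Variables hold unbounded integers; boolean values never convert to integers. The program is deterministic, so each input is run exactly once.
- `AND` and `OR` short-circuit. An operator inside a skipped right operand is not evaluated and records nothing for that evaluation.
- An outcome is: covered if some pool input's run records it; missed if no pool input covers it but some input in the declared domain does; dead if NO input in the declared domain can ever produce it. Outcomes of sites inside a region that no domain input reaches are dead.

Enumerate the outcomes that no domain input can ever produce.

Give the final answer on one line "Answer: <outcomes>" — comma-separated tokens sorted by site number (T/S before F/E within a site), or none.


exhaustive pass over the 150-input domain:
  reachable outcomes have witnesses, e.g. B1=T (e.g. m=3, v=1), B1=F (e.g. m=9, v=10), B2=T (e.g. m=3, v=1), B2=F (e.g. m=4, v=1)
Answer: none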